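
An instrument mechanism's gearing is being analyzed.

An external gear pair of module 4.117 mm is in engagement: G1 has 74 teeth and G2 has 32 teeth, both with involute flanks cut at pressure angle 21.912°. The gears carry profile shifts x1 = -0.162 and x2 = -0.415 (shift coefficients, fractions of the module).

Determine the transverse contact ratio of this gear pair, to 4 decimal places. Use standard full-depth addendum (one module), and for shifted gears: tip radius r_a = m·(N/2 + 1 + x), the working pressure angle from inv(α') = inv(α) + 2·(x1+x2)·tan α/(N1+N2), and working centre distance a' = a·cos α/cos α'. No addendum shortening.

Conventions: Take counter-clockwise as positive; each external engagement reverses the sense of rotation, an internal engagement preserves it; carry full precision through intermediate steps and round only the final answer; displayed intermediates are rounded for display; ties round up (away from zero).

class = single-mesh tooth geometry [involute pair 74T × 32T, m = 4.117]
base radii: r_b1 = 141.324466, r_b2 = 61.113283
tip radii: r_a1 = 155.779046, r_a2 = 68.280445
inv(α') = inv(21.912°) + 2·(-0.162-0.415)·tan α/(74+32) = 0.01542507  ⇒  α' = 20.22250°
a' = a·cos α / cos α' = 218.2010·cos 21.912°/cos 20.22250° = 215.736303
action lengths: √(r_a1²−r_b1²) = 65.532484, √(r_a2²−r_b2²) = 30.453011
base pitch p_b = π·m·cos α = 11.999565
CR = (65.532484 + 30.453011 − 215.736303·sin 20.22250°)/11.999565 = 1.784452
contact ratio ≈ 1.7845

1.7845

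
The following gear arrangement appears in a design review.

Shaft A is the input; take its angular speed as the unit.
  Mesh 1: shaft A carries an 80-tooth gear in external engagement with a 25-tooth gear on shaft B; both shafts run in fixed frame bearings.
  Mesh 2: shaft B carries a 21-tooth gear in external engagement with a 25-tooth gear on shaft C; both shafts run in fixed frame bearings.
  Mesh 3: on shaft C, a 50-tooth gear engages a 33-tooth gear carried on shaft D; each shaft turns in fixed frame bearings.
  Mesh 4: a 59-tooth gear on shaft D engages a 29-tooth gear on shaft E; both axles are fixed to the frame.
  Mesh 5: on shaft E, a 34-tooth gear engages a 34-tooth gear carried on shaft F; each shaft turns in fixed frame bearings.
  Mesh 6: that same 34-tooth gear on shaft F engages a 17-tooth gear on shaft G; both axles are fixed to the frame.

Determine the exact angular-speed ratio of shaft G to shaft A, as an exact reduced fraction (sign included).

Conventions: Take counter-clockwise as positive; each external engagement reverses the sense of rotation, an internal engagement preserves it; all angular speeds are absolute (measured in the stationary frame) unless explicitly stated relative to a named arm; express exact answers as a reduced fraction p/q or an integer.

26432/1595

class = fixed-axis compound train [6 meshes; 6 ratios multiply, 6 sense flips]
mesh 1 [80T→25T]: running ratio 16/5, sense −
mesh 2 [21T→25T]: running ratio 336/125, sense +
mesh 3 [50T→33T]: running ratio 224/55, sense −
mesh 4 [59T→29T]: running ratio 13216/1595, sense +
mesh 5 [34T→34T]: running ratio 13216/1595, sense −
mesh 6 [34T→17T]: running ratio 26432/1595, sense +
ω_out/ω_in = 26432/1595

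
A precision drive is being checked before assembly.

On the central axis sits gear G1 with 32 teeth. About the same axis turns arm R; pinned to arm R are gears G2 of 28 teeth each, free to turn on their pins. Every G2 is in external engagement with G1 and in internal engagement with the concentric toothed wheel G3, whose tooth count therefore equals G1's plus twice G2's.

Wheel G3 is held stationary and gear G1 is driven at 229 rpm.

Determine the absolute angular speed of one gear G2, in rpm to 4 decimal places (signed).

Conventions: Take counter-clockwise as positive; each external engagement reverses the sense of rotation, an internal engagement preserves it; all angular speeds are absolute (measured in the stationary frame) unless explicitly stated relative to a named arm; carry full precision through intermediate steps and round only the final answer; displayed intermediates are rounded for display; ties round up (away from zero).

-130.8571 rpm

topology: planetary set — G1 32T / G2 28T / G3 88T, arm = carrier (Willis)
normalise by the input: solve with ω_sun = 1, then scale by 229 rpm
ring teeth: 32 + 2·28 = 88
32(ω_sun−ω_arm) = −88(ω_ring−ω_arm),  ω_ring = 0, ω_sun = 1
32(1−ω_arm) = −88(0−ω_arm)  ⇒  120·ω_arm = 32  ⇒  ω_arm = 4/15
sun–planet mesh: 32·(1−4/15) = −28·(ω_p−ω_arm)  ⇒  ω_p−ω_arm = -88/105
ω_p = 4/15 − 88/105 = -4/7
scale: ω_p = -4/7 × 229 rpm = -130.8571 rpm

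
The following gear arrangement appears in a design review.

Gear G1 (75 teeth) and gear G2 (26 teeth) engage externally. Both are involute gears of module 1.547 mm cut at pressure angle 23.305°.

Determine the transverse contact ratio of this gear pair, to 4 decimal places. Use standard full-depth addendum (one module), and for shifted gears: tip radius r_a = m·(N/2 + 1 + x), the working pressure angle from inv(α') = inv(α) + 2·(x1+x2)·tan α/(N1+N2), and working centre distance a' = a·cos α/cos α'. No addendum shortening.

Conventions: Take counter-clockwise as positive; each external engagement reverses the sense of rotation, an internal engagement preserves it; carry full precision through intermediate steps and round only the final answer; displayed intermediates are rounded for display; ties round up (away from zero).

1.5734

single-mesh involute tooth geometry (75T engaging 26T at module 1.547)
base radii: r_b1 = 53.279368, r_b2 = 18.470181
tip radii: r_a1 = 59.559500, r_a2 = 21.658000
no profile shift: α' = α, a' = a
action lengths: √(r_a1²−r_b1²) = 26.620349, √(r_a2²−r_b2²) = 11.310233
base pitch p_b = π·m·cos α = 4.463522
CR = (26.620349 + 11.310233 − 78.123500·sin 23.30500°)/4.463522 = 1.573404
contact ratio ≈ 1.5734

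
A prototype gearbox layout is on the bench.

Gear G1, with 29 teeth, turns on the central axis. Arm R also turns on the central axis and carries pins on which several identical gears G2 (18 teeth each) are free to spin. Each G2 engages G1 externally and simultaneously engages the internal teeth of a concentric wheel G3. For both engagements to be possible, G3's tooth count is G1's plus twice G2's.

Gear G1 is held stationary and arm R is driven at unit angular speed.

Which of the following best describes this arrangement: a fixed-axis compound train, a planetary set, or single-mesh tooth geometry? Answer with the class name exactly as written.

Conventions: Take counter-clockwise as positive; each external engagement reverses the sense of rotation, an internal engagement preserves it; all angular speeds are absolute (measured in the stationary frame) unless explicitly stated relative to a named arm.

planetary set

recognized (axles ride arm R): planetary set, 29/18/65 teeth
classification: planetary set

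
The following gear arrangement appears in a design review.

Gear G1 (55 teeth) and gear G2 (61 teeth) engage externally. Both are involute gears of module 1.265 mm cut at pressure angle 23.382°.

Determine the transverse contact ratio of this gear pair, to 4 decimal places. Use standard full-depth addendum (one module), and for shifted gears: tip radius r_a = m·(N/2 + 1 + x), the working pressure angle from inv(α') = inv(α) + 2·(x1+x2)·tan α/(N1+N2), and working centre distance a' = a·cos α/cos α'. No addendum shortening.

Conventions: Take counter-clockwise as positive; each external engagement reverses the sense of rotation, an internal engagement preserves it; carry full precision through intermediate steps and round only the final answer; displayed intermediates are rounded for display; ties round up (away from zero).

topology: single-mesh involute geometry — m = 1.265, 55T/61T pair
base radii: r_b1 = 31.930728, r_b2 = 35.414080
tip radii: r_a1 = 36.052500, r_a2 = 39.847500
no profile shift: α' = α, a' = a
action lengths: √(r_a1²−r_b1²) = 16.739515, √(r_a2²−r_b2²) = 18.266532
base pitch p_b = π·m·cos α = 3.647758
CR = (16.739515 + 18.266532 − 73.370000·sin 23.38200°)/3.647758 = 1.614269
contact ratio ≈ 1.6143

1.6143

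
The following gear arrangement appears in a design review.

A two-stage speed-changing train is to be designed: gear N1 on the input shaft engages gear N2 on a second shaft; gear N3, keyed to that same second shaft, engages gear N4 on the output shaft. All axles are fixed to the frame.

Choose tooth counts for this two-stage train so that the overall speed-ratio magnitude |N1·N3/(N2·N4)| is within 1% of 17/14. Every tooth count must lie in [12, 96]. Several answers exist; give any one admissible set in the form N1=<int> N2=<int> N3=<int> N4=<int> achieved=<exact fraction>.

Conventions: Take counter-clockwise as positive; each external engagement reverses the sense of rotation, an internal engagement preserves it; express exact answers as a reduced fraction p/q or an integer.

N1=12 N2=14 N3=17 N4=12 achieved=17/14

topology: fixed-axis compound train — 2 stages, target 17/14
target = 17/14 in lowest terms: an exact hit needs N1·N3 = k·17 and N2·N4 = k·14 for one integer k, every count in [12, 96]; additionally prefer no 1:1 stage (N1 ≠ N2, N3 ≠ N4)
k = 1…11: no 1:1-free in-range split of k·17 and k·14 into factor pairs; take k = 12
k = 12: N1·N3 = 204 = 12·17, N2·N4 = 168 = 14·12
achieved = 12·17/(14·12) = 17/14; |achieved − target| = 0 ≤ 17/1400 ✓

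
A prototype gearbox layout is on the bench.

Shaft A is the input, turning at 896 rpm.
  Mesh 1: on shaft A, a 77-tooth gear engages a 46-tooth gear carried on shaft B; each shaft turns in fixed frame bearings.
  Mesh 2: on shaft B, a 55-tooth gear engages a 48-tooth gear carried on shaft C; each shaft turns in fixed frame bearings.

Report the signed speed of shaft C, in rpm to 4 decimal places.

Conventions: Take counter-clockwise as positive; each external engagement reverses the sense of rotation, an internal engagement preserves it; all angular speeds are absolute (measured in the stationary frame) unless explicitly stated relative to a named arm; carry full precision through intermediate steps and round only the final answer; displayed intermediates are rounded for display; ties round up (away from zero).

2-mesh fixed-axis compound train (all bearings frame-fixed)
mesh 1 [77T→46T]: ω = 896.0000×77/46 = 1499.8261 rpm, sense flips to −
mesh 2 [55T→48T]: ω = 1499.8261×55/48 = 1718.5507 rpm, sense flips to +
signed output speed = +1718.5507 rpm

+1718.5507 rpm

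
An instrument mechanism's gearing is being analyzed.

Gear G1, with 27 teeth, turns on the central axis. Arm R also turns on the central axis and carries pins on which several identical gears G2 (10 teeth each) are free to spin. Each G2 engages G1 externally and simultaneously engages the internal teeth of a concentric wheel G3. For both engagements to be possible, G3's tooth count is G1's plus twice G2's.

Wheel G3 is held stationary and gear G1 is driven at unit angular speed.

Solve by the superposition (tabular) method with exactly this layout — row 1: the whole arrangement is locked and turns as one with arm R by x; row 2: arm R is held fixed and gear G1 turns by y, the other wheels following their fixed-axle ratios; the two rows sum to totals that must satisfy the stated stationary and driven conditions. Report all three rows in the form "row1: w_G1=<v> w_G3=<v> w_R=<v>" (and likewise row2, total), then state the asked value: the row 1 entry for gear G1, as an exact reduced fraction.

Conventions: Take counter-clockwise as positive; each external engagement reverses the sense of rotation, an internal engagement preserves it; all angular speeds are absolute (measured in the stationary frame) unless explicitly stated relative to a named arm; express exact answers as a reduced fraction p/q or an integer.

topology: planetary set — G1 27T / G2 10T / G3 47T, arm = carrier (Willis)
row 1 — lock + rotate with arm: ω_sun = ω_ring = ω_arm = x
row 2 (arm held, sun turns y): ω_ring = −(27/47)·y, ω_arm = 0
boundary: total ω_ring = x − (27/47)·y = 0 and total ω_sun = x + y = 1  ⇒  y = 47/74, x = 27/74
row 2 ring = −(27/47)·47/74 = -27/74
totals (row 1 + row 2): sun 27/74 + 47/74 = 1, ring 27/74 + (-27/74) = 0, arm 27/74 + 0 = 27/74
asked cell (row1, sun) = 27/74

row1: w_G1=27/74 w_G3=27/74 w_R=27/74
row2: w_G1=47/74 w_G3=-27/74 w_R=0
total: w_G1=1 w_G3=0 w_R=27/74
asked value: 27/74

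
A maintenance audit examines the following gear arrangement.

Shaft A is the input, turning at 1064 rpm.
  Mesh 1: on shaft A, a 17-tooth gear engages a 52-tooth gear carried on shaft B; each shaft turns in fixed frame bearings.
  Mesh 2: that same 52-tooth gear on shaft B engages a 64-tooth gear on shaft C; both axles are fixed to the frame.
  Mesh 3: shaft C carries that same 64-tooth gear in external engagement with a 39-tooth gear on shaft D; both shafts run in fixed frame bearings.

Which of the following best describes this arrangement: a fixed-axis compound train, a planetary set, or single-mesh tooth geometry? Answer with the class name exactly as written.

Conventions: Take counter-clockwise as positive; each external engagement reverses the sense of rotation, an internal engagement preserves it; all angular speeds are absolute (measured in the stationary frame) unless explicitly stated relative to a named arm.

fixed-axis compound train

recognized (4 fixed axles, 3 meshes): fixed-axis compound train
classification: fixed-axis compound train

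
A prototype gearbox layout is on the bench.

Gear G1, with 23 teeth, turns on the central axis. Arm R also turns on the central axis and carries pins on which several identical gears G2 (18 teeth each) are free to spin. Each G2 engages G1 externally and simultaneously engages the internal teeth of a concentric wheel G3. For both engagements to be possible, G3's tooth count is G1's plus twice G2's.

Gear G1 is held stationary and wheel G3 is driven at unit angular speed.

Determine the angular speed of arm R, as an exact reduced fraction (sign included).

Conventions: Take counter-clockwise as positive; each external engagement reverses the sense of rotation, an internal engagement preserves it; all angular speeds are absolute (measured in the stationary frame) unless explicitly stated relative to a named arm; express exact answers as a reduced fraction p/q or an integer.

59/82

recognized (axles ride arm R): planetary set, 23/18/59 teeth
ring teeth: 23 + 2·18 = 59
23(ω_sun−ω_arm) = −59(ω_ring−ω_arm),  ω_sun = 0, ω_ring = 1
23(0−ω_arm) = −59(1−ω_arm)  ⇒  82·ω_arm = 59  ⇒  ω_arm = 59/82
exact speed ratio = 59/82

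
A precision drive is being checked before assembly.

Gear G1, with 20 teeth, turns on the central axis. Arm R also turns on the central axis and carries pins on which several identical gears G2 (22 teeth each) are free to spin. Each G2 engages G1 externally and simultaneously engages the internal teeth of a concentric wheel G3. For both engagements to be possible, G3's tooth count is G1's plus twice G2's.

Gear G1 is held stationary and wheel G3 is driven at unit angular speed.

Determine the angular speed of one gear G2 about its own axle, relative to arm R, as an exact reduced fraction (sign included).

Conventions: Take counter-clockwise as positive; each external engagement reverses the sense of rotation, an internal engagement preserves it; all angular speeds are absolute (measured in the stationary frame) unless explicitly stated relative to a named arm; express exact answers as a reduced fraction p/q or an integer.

160/231

recognized (axles ride arm R): planetary set, 20/22/64 teeth
ring teeth: 20 + 2·22 = 64
20(ω_sun−ω_arm) = −64(ω_ring−ω_arm),  ω_sun = 0, ω_ring = 1
20(0−ω_arm) = −64(1−ω_arm)  ⇒  84·ω_arm = 64  ⇒  ω_arm = 16/21
sun–planet mesh: 20·(0−16/21) = −22·(ω_p−ω_arm)  ⇒  ω_p−ω_arm = 160/231
exact speed ratio = 160/231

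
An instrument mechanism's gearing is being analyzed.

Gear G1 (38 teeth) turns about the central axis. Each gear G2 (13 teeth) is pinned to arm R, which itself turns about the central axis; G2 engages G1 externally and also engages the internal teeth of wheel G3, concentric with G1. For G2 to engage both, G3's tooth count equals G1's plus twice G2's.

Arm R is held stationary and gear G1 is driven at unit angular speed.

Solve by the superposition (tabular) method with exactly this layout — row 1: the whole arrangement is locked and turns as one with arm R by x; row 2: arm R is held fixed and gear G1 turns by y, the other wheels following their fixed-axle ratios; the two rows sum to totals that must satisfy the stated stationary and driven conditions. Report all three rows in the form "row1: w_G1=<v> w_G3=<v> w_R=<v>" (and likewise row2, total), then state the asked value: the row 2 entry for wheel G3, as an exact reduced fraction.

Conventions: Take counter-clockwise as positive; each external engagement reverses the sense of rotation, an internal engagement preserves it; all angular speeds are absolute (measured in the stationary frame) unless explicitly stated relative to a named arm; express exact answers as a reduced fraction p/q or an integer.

recognized (axles ride arm R): planetary set, 38/13/64 teeth
superposition row 1 [locked train]: every member turns x
row 2 (arm held, sun turns y): ω_ring = −(38/64)·y, ω_arm = 0
boundary: total ω_arm = x = 0 and total ω_sun = x + y = 1  ⇒  y = 1, x = 0
row 2 ring = −(38/64)·1 = -19/32
totals (row 1 + row 2): sun 0 + 1 = 1, ring 0 + (-19/32) = -19/32, arm 0 + 0 = 0
asked cell (row2, ring) = -19/32

row1: w_G1=0 w_G3=0 w_R=0
row2: w_G1=1 w_G3=-19/32 w_R=0
total: w_G1=1 w_G3=-19/32 w_R=0
asked value: -19/32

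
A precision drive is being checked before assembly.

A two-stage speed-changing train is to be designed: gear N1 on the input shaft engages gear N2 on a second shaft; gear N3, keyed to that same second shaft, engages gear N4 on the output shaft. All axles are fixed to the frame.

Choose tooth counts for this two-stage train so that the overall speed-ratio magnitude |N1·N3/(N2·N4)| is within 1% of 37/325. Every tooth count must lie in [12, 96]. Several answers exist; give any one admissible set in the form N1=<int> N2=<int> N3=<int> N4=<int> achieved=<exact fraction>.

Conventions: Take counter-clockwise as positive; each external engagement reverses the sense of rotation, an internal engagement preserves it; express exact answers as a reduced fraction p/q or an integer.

N1=12 N2=50 N3=37 N4=78 achieved=37/325

topology: fixed-axis compound train — 2 stages, target 37/325
target = 37/325 in lowest terms: an exact hit needs N1·N3 = k·37 and N2·N4 = k·325 for one integer k, every count in [12, 96]; additionally prefer no 1:1 stage (N1 ≠ N2, N3 ≠ N4)
k = 1…11: no 1:1-free in-range split of k·37 and k·325 into factor pairs; take k = 12
k = 12: N1·N3 = 444 = 12·37, N2·N4 = 3900 = 50·78
achieved = 12·37/(50·78) = 37/325; |achieved − target| = 0 ≤ 37/32500 ✓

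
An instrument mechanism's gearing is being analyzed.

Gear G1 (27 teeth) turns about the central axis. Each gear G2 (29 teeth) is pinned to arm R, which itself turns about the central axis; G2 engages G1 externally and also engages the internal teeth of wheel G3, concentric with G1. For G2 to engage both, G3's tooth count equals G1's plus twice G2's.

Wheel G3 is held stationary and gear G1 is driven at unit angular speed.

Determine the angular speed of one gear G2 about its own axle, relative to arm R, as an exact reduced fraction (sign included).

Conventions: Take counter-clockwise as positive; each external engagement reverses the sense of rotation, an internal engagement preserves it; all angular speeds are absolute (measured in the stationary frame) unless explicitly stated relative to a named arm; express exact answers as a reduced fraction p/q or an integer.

recognized (axles ride arm R): planetary set, 27/29/85 teeth
ring teeth: 27 + 2·29 = 85
27(ω_sun−ω_arm) = −85(ω_ring−ω_arm),  ω_ring = 0, ω_sun = 1
27(1−ω_arm) = −85(0−ω_arm)  ⇒  112·ω_arm = 27  ⇒  ω_arm = 27/112
sun–planet mesh: 27·(1−27/112) = −29·(ω_p−ω_arm)  ⇒  ω_p−ω_arm = -2295/3248
exact speed ratio = -2295/3248

-2295/3248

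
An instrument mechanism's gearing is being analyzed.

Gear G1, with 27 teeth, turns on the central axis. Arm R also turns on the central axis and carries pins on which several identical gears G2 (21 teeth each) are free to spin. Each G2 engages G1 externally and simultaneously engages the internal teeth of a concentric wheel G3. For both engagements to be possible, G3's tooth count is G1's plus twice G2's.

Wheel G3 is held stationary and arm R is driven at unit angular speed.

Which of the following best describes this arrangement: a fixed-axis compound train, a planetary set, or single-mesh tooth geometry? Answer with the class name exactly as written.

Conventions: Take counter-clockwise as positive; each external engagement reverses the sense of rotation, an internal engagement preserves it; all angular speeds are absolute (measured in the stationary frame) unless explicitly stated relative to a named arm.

planetary set

planetary set (27T centre, 21T on arm, 69T internal) — Willis relation
classification: planetary set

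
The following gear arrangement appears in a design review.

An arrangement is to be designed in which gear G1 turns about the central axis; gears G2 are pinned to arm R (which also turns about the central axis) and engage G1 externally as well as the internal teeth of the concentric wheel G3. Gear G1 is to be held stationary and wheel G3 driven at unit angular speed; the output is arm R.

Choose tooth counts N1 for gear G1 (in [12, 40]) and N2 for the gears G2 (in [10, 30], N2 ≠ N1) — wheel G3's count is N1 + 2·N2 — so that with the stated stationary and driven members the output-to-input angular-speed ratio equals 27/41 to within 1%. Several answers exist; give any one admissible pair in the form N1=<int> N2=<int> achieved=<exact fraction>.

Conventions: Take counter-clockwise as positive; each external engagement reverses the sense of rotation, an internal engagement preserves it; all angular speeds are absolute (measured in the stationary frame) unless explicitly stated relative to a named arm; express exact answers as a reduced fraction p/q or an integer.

N1=28 N2=13 achieved=27/41

topology: planetary set — design target 27/41, arm = carrier (Willis)
Willis with ω_sun = 0: ω_arm/ω_ring = N3/(N1+N3); set equal to 27/41  ⇒  N3/N1 = (27/41)/(1 − 27/41) = 27/14
N3 = N1 + 2·N2  ⇒  N2/N1 = (N3/N1 − 1)/2 = (27/14 − 1)/2 = 13/28
smallest multiple with N1 ≥ 12 and N2 ≥ 10: k = 1  ⇒  N1 = 1·28 = 28, N2 = 1·13 = 13 (N1 ≤ 40, N2 ≤ 30, N2 ≠ N1 ✓), N3 = 28 + 2·13 = 54
check: N3/(N1+N3) with N1 = 28, N3 = 54 gives 27/41; |achieved − target| = 0 ≤ 27/4100 ✓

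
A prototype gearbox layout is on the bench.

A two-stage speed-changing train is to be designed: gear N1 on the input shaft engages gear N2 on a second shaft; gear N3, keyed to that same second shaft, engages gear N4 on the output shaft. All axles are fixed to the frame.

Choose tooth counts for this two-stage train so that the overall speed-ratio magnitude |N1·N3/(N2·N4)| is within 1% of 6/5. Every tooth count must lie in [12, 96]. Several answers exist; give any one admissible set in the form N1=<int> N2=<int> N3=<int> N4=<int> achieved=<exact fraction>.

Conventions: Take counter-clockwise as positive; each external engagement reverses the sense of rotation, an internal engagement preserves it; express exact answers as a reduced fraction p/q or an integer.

2-stage fixed-axis compound train for ratio 6/5
target = 6/5 in lowest terms: an exact hit needs N1·N3 = k·6 and N2·N4 = k·5 for one integer k, every count in [12, 96]; additionally prefer no 1:1 stage (N1 ≠ N2, N3 ≠ N4)
k = 1…35: no 1:1-free in-range split of k·6 and k·5 into factor pairs; take k = 36
k = 36: N1·N3 = 216 = 12·18, N2·N4 = 180 = 15·12
achieved = 12·18/(15·12) = 6/5; |achieved − target| = 0 ≤ 3/250 ✓

N1=12 N2=15 N3=18 N4=12 achieved=6/5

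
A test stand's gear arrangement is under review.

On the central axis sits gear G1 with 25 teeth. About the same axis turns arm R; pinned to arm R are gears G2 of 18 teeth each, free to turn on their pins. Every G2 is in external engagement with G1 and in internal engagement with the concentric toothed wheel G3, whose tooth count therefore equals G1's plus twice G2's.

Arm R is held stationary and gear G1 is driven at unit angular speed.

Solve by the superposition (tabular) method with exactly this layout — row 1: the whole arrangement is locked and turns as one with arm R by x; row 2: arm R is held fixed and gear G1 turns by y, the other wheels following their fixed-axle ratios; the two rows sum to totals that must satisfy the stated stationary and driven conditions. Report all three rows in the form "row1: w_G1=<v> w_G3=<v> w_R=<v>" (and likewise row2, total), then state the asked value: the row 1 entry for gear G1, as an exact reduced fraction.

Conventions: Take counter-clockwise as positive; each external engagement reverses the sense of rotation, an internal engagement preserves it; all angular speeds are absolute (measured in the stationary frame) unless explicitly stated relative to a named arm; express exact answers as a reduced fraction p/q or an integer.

row1: w_G1=0 w_G3=0 w_R=0
row2: w_G1=1 w_G3=-25/61 w_R=0
total: w_G1=1 w_G3=-25/61 w_R=0
asked value: 0

planetary set (25T centre, 18T on arm, 61T internal) — Willis relation
row 1: whole set turns with the arm by x
superposition row 2 [arm held]: sun y, ring −(25/61)·y, arm 0
boundary: total ω_arm = x = 0 and total ω_sun = x + y = 1  ⇒  y = 1, x = 0
row 2 ring = −(25/61)·1 = -25/61
totals (row 1 + row 2): sun 0 + 1 = 1, ring 0 + (-25/61) = -25/61, arm 0 + 0 = 0
asked cell (row1, sun) = 0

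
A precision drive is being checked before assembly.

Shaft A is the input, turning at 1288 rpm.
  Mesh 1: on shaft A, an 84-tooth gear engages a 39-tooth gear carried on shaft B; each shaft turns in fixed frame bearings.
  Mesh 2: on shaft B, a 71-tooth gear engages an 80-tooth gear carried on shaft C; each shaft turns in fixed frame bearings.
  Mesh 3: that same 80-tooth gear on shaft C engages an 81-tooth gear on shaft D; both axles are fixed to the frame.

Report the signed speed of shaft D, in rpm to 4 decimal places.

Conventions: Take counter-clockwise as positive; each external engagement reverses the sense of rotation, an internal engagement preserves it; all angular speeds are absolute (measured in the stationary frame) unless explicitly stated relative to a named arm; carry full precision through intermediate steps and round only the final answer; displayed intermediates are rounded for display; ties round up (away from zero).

-2431.6657 rpm

recognized (4 fixed axles, 3 meshes): fixed-axis compound train
mesh 1 [84T→39T]: ω = 1288.0000×84/39 = 2774.1538 rpm, sense flips to −
mesh 2 [71T→80T]: ω = 2774.1538×71/80 = 2462.0615 rpm, sense flips to +
mesh 3 [80T→81T]: ω = 2462.0615×80/81 = 2431.6657 rpm, sense flips to −
signed output speed = -2431.6657 rpm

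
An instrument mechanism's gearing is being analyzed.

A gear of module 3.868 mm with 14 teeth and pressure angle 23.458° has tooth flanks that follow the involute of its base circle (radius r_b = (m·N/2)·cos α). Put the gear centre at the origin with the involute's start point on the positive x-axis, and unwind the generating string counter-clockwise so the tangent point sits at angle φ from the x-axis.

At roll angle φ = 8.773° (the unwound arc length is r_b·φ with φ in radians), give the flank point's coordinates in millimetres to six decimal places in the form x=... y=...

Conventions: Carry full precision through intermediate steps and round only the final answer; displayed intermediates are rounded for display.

x=25.127688 y=0.029652

topology: single-mesh involute geometry — m = 3.868, N = 14
pitch radius r_p = m·N/2 = 3.868·14/2 = 27.076000
base radius r_b = r_p·cos α = 27.076000·cos 23.458° = 24.838226
roll angle φ = 8.773° = 0.15311774 rad
x = r_b·(cos φ + φ·sin φ) = 25.127688
y = r_b·(sin φ − φ·cos φ) = 0.029652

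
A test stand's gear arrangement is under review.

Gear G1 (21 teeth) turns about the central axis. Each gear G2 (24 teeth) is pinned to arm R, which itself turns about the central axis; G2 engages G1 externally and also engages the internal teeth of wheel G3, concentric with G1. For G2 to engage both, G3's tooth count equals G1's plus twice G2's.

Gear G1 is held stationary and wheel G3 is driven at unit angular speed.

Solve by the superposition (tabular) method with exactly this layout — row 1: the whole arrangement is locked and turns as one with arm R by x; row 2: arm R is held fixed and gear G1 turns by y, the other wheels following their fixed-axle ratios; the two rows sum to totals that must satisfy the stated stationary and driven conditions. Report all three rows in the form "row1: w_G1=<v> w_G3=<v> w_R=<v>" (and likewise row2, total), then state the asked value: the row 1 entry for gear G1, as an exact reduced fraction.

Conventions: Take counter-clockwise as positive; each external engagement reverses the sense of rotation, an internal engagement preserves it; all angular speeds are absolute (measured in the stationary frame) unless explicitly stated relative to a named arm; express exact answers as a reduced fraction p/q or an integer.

topology: planetary set — G1 21T / G2 24T / G3 69T, arm = carrier (Willis)
row 1: whole set turns with the arm by x
row 2 (arm held, sun turns y): ω_ring = −(21/69)·y, ω_arm = 0
boundary: total ω_sun = x + y = 0 and total ω_ring = x − (21/69)·y = 1  ⇒  y = -23/30, x = 23/30
row 2 ring = −(21/69)·(-23/30) = 7/30
totals (row 1 + row 2): sun 23/30 + (-23/30) = 0, ring 23/30 + 7/30 = 1, arm 23/30 + 0 = 23/30
asked cell (row1, sun) = 23/30

row1: w_G1=23/30 w_G3=23/30 w_R=23/30
row2: w_G1=-23/30 w_G3=7/30 w_R=0
total: w_G1=0 w_G3=1 w_R=23/30
asked value: 23/30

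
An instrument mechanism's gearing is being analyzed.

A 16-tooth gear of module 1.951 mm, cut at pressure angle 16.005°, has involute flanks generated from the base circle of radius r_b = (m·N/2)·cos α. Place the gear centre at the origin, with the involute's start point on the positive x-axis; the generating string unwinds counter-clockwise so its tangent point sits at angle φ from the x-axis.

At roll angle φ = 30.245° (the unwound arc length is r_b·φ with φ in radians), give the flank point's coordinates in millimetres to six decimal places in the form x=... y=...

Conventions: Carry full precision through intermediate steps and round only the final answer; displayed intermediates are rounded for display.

class = single-mesh tooth geometry [base-circle involute, m = 1.951, 16T]
pitch radius r_p = m·N/2 = 1.951·16/2 = 15.608000
base radius r_b = r_p·cos α = 15.608000·cos 16.005° = 15.002997
roll angle φ = 30.245° = 0.52787483 rad
x = r_b·(cos φ + φ·sin φ) = 16.949925
y = r_b·(sin φ − φ·cos φ) = 0.715318

x=16.949925 y=0.715318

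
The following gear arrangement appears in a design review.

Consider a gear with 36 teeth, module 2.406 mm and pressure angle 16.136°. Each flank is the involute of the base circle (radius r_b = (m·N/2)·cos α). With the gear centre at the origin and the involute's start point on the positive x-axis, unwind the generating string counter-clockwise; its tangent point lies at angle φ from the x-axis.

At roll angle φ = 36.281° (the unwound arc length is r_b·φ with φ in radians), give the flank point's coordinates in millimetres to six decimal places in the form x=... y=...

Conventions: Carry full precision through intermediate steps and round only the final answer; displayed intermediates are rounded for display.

x=49.124802 y=3.381789

recognized (one wheel, involute flank): single-mesh tooth geometry, m = 2.406, N = 36
pitch radius r_p = m·N/2 = 2.406·36/2 = 43.308000
base radius r_b = r_p·cos α = 43.308000·cos 16.136° = 41.601869
roll angle φ = 36.281° = 0.63322291 rad
x = r_b·(cos φ + φ·sin φ) = 49.124802
y = r_b·(sin φ − φ·cos φ) = 3.381789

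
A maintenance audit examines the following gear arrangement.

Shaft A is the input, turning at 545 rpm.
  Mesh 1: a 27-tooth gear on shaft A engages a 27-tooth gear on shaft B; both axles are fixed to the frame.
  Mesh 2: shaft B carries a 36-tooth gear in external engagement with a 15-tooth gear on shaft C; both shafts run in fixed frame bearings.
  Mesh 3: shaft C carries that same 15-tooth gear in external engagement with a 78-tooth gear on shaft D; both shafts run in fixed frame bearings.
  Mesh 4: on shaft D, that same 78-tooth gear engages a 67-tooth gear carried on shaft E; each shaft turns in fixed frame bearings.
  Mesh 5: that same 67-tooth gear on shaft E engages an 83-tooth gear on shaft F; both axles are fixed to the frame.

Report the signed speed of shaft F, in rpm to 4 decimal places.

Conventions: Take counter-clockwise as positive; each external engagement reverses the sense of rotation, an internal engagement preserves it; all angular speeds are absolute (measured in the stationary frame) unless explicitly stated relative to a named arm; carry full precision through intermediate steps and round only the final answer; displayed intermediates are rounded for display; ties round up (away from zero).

-236.3855 rpm

topology: fixed-axis compound train — 5 meshes, A→F
mesh 1 [27T→27T]: ω = 545.0000×27/27 = 545.0000 rpm, sense flips to −
mesh 2 [36T→15T]: ω = 545.0000×36/15 = 1308.0000 rpm, sense flips to +
mesh 3 [15T→78T]: ω = 1308.0000×15/78 = 251.5385 rpm, sense flips to −
mesh 4 [78T→67T]: ω = 251.5385×78/67 = 292.8358 rpm, sense flips to +
mesh 5 [67T→83T]: ω = 292.8358×67/83 = 236.3855 rpm, sense flips to −
signed output speed = -236.3855 rpm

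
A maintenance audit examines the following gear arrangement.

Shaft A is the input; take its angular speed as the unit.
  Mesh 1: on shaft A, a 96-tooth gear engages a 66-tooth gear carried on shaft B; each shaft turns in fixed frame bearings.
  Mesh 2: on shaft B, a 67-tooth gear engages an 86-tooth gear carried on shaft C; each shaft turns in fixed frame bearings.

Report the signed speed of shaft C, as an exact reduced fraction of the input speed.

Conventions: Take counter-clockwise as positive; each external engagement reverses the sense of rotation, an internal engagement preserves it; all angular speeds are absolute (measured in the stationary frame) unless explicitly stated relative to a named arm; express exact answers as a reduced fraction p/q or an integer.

536/473

2-mesh fixed-axis compound train (all bearings frame-fixed)
mesh 1 [96T→66T]: |ω|/ω_in = 1×96/66 = 16/11, sense flips to −
mesh 2 [67T→86T]: |ω|/ω_in = (16/11)×67/86 = 536/473, sense flips to +
signed output speed (× input speed) = 536/473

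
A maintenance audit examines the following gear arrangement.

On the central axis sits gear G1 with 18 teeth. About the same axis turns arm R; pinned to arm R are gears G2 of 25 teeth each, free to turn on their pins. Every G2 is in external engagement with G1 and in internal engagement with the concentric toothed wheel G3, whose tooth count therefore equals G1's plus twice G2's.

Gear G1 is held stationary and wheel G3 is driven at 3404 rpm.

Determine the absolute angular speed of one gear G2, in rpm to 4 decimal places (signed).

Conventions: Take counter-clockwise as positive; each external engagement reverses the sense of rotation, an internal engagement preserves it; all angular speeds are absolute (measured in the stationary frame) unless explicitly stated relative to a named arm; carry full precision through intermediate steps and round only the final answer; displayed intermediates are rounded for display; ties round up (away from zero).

recognized (axles ride arm R): planetary set, 18/25/68 teeth
normalise by the input: solve with ω_ring = 1, then scale by 3404 rpm
ring teeth: 18 + 2·25 = 68
18(ω_sun−ω_arm) = −68(ω_ring−ω_arm),  ω_sun = 0, ω_ring = 1
18(0−ω_arm) = −68(1−ω_arm)  ⇒  86·ω_arm = 68  ⇒  ω_arm = 34/43
sun–planet mesh: 18·(0−34/43) = −25·(ω_p−ω_arm)  ⇒  ω_p−ω_arm = 612/1075
ω_p = 34/43 + 612/1075 = 34/25
scale: ω_p = 34/25 × 3404 rpm = +4629.4400 rpm

+4629.4400 rpm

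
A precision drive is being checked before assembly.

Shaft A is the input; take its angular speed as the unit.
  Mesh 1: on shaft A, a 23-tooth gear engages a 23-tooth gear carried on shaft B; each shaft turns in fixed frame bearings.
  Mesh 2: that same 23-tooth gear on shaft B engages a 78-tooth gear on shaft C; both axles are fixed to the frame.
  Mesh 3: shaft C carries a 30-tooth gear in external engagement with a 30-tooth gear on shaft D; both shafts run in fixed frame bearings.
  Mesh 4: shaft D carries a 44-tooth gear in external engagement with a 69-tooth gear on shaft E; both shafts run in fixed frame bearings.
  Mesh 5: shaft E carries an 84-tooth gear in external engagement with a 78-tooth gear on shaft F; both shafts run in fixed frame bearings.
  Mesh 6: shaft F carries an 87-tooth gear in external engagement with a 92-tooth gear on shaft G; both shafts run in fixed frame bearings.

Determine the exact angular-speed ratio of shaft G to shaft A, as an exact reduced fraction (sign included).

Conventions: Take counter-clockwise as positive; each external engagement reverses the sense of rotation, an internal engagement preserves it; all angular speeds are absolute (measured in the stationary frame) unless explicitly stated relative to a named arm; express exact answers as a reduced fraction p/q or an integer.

class = fixed-axis compound train [6 meshes; 6 ratios multiply, 6 sense flips]
mesh 1 [23T→23T]: running ratio 1, sense −
mesh 2 [23T→78T]: running ratio 23/78, sense +
mesh 3 [30T→30T]: running ratio 23/78, sense −
mesh 4 [44T→69T]: running ratio 22/117, sense +
mesh 5 [84T→78T]: running ratio 308/1521, sense −
mesh 6 [87T→92T]: running ratio 2233/11661, sense +
ω_out/ω_in = 2233/11661

2233/11661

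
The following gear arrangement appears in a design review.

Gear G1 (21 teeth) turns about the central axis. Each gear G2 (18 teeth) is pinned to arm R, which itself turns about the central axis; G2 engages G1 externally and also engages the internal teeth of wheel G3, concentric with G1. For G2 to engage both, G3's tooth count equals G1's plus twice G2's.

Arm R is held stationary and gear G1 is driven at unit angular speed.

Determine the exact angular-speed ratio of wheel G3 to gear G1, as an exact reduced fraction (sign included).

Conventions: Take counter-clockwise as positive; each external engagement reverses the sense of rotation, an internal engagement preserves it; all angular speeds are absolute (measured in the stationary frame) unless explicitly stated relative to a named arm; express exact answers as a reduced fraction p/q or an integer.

-7/19

recognized (axles ride arm R): planetary set, 21/18/57 teeth
ring teeth: 21 + 2·18 = 57
21(ω_sun−ω_arm) = −57(ω_ring−ω_arm),  ω_arm = 0, ω_sun = 1
ω_ring = 0 − (21/57)(1−0) = -7/19
ω_out/ω_in = -7/19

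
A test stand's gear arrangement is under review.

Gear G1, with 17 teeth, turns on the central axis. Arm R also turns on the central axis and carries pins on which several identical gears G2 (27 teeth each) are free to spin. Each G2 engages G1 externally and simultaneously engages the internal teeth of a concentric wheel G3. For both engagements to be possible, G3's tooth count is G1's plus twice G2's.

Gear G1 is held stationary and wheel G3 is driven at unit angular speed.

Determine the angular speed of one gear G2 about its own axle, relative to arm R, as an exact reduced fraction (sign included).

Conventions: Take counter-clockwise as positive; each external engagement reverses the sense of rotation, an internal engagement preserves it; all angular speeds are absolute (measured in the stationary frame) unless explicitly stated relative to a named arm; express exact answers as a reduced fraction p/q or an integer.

1207/2376

topology: planetary set — G1 17T / G2 27T / G3 71T, arm = carrier (Willis)
ring teeth: 17 + 2·27 = 71
17(ω_sun−ω_arm) = −71(ω_ring−ω_arm),  ω_sun = 0, ω_ring = 1
17(0−ω_arm) = −71(1−ω_arm)  ⇒  88·ω_arm = 71  ⇒  ω_arm = 71/88
sun–planet mesh: 17·(0−71/88) = −27·(ω_p−ω_arm)  ⇒  ω_p−ω_arm = 1207/2376
exact speed ratio = 1207/2376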